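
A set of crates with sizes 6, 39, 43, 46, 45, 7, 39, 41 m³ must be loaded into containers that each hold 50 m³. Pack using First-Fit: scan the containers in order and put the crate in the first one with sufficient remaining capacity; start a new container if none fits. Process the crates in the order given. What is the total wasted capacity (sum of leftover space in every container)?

34

Put 6 m³ in container 1; 44 m³ remain.
Put 39 m³ in container 1; 5 m³ remain.
Put 43 m³ in container 2; 7 m³ remain.
Put 46 m³ in container 3; 4 m³ remain.
Put 45 m³ in container 4; 5 m³ remain.
Put 7 m³ in container 2; 0 m³ remain.
Put 39 m³ in container 5; 11 m³ remain.
Put 41 m³ in container 6; 9 m³ remain.
6 containers × 50 m³ = 300 m³; used 266 m³; unused 34 m³.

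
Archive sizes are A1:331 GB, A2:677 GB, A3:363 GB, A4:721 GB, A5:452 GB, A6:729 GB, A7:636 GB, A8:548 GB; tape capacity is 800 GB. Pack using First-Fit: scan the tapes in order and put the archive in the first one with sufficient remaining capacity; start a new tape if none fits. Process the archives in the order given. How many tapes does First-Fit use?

7

tape 1: place A1 (331 GB), 469 GB left
tape 2: place A2 (677 GB), 123 GB left
tape 1: place A3 (363 GB), 106 GB left
tape 3: place A4 (721 GB), 79 GB left
tape 4: place A5 (452 GB), 348 GB left
tape 5: place A6 (729 GB), 71 GB left
tape 6: place A7 (636 GB), 164 GB left
tape 7: place A8 (548 GB), 252 GB left
Final tapes: [331,363] [677] [721] [452] [729] [636] [548].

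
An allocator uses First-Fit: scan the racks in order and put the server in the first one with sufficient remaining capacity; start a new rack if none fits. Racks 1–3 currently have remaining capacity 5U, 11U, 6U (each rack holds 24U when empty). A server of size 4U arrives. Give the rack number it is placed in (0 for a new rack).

1

Racks with room: rack 1 (5U), rack 2 (11U), rack 3 (6U).
The first with room is rack 1.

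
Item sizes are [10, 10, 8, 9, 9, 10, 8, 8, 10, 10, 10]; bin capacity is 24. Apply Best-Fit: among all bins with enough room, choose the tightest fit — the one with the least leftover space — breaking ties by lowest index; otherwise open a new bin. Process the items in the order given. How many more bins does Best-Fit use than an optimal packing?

Best-Fit: [10,10] [8,9] [9,10] [8,8] [10,10] [10] → 6 bins.
Total size 102; any packing needs at least ⌈102/24⌉ = 5 bins.
An optimal packing achieves that bound: [10,10] [10,10] [10,10] [9,9] [8,8,8] → 5 bins.
Excess: 6 − 5 = 1.

1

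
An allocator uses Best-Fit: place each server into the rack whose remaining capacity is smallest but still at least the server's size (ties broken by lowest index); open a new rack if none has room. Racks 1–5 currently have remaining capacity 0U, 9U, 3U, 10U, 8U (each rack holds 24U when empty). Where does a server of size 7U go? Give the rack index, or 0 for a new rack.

Racks with room: rack 2 (9U), rack 4 (10U), rack 5 (8U).
Tightest fit is rack 5 with 8U free.

5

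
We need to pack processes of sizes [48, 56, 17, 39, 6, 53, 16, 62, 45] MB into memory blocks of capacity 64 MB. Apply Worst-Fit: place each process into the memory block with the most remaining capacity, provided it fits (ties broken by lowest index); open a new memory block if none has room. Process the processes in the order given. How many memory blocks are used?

memory block 1: place 48 MB, 16 MB left
memory block 2: place 56 MB, 8 MB left
memory block 3: place 17 MB, 47 MB left
memory block 3: place 39 MB, 8 MB left
memory block 1: place 6 MB, 10 MB left
memory block 4: place 53 MB, 11 MB left
memory block 5: place 16 MB, 48 MB left
memory block 6: place 62 MB, 2 MB left
memory block 5: place 45 MB, 3 MB left

6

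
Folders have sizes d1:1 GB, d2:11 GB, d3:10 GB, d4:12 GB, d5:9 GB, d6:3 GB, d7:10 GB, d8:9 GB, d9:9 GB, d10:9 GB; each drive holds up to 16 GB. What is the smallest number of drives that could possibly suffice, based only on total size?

Total size = 1 + 11 + 10 + 12 + 9 + 3 + 10 + 9 + 9 + 9 = 83 GB.
⌈83 / 16⌉ = 6.

6 drives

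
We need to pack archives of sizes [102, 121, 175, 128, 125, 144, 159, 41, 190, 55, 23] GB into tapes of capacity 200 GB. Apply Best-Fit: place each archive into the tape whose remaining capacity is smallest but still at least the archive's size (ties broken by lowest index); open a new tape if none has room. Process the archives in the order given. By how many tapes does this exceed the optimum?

0

Best-Fit: [102] [121] [175,23] [128] [125] [144,55] [159,41] [190] → 8 tapes.
8 archives exceed 100 GB (half the capacity), and no two of those can share a tape, so at least 8 tapes are needed.
So 8 is already optimal.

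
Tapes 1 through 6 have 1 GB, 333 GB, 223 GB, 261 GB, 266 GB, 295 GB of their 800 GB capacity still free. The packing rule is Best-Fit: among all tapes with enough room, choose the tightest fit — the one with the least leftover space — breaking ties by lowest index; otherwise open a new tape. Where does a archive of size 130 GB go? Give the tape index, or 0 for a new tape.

Tapes with room: tape 2 (333 GB), tape 3 (223 GB), tape 4 (261 GB), tape 5 (266 GB), tape 6 (295 GB).
Tightest fit is tape 3 with 223 GB free.

3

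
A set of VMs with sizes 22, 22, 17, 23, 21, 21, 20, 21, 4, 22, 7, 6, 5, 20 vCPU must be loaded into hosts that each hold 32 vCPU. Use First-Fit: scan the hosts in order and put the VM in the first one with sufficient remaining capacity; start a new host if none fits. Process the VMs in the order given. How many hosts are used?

22 vCPU → host 1 (remaining 10 vCPU)
22 vCPU → host 2 (remaining 10 vCPU)
17 vCPU → host 3 (remaining 15 vCPU)
23 vCPU → host 4 (remaining 9 vCPU)
21 vCPU → host 5 (remaining 11 vCPU)
21 vCPU → host 6 (remaining 11 vCPU)
20 vCPU → host 7 (remaining 12 vCPU)
21 vCPU → host 8 (remaining 11 vCPU)
4 vCPU → host 1 (remaining 6 vCPU)
22 vCPU → host 9 (remaining 10 vCPU)
7 vCPU → host 2 (remaining 3 vCPU)
6 vCPU → host 1 (remaining 0 vCPU)
5 vCPU → host 3 (remaining 10 vCPU)
20 vCPU → host 10 (remaining 12 vCPU)
Final hosts: [22,4,6] [22,7] [17,5] [23] [21] [21] [20] [21] [22] [20].

10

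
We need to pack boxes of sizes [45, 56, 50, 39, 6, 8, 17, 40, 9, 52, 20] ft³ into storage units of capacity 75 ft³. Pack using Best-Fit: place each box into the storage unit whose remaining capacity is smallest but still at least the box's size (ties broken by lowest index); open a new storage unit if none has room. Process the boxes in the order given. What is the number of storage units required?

Put 45 ft³ in storage unit 1; 30 ft³ remain.
Put 56 ft³ in storage unit 2; 19 ft³ remain.
Put 50 ft³ in storage unit 3; 25 ft³ remain.
Put 39 ft³ in storage unit 4; 36 ft³ remain.
Put 6 ft³ in storage unit 2; 13 ft³ remain.
Put 8 ft³ in storage unit 2; 5 ft³ remain.
Put 17 ft³ in storage unit 3; 8 ft³ remain.
Put 40 ft³ in storage unit 5; 35 ft³ remain.
Put 9 ft³ in storage unit 1; 21 ft³ remain.
Put 52 ft³ in storage unit 6; 23 ft³ remain.
Put 20 ft³ in storage unit 1; 1 ft³ remain.

6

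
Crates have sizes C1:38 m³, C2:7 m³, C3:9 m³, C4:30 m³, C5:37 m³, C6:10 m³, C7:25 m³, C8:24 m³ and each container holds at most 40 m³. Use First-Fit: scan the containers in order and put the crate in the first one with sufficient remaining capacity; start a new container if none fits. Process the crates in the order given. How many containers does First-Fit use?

Put C1 (38 m³) in container 1; 2 m³ remain.
Put C2 (7 m³) in container 2; 33 m³ remain.
Put C3 (9 m³) in container 2; 24 m³ remain.
Put C4 (30 m³) in container 3; 10 m³ remain.
Put C5 (37 m³) in container 4; 3 m³ remain.
Put C6 (10 m³) in container 2; 14 m³ remain.
Put C7 (25 m³) in container 5; 15 m³ remain.
Put C8 (24 m³) in container 6; 16 m³ remain.

6 containers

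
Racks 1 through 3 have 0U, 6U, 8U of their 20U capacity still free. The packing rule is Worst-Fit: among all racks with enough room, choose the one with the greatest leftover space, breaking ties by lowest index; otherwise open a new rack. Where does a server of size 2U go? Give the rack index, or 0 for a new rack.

Racks with room: rack 2 (6U), rack 3 (8U).
Most room is rack 3 with 8U free.

3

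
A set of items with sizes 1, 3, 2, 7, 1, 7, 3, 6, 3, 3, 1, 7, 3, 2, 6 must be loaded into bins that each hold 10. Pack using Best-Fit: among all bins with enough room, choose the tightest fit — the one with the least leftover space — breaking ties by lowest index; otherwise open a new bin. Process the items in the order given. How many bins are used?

1 → bin 1 (remaining 9)
3 → bin 1 (remaining 6)
2 → bin 1 (remaining 4)
7 → bin 2 (remaining 3)
1 → bin 2 (remaining 2)
7 → bin 3 (remaining 3)
3 → bin 3 (remaining 0)
6 → bin 4 (remaining 4)
3 → bin 1 (remaining 1)
3 → bin 4 (remaining 1)
1 → bin 1 (remaining 0)
7 → bin 5 (remaining 3)
3 → bin 5 (remaining 0)
2 → bin 2 (remaining 0)
6 → bin 6 (remaining 4)
Final bins: [1,3,2,3,1] [7,1,2] [7,3] [6,3] [7,3] [6].

6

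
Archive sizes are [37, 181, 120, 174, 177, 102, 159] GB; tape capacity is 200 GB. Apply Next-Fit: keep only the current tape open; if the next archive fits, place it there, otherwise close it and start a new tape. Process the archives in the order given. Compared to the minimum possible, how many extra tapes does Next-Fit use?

1

Next-Fit: [37] [181] [120] [174] [177] [102] [159] → 7 tapes.
6 archives exceed 100 GB (half the capacity), and no two of those can share a tape, so at least 6 tapes are needed.
An optimal packing achieves that bound: [181] [177] [174] [159,37] [120] [102] → 6 tapes.
Excess: 7 − 6 = 1.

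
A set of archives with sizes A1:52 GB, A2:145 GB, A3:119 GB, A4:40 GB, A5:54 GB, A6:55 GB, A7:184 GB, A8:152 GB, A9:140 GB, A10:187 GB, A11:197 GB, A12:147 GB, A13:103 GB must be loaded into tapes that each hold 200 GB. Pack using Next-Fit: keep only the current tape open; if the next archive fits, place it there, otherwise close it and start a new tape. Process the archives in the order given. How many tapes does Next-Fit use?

10

tape 1: place A1 (52 GB), 148 GB left
tape 1: place A2 (145 GB), 3 GB left
tape 2: place A3 (119 GB), 81 GB left
tape 2: place A4 (40 GB), 41 GB left
tape 3: place A5 (54 GB), 146 GB left
tape 3: place A6 (55 GB), 91 GB left
tape 4: place A7 (184 GB), 16 GB left
tape 5: place A8 (152 GB), 48 GB left
tape 6: place A9 (140 GB), 60 GB left
tape 7: place A10 (187 GB), 13 GB left
tape 8: place A11 (197 GB), 3 GB left
tape 9: place A12 (147 GB), 53 GB left
tape 10: place A13 (103 GB), 97 GB left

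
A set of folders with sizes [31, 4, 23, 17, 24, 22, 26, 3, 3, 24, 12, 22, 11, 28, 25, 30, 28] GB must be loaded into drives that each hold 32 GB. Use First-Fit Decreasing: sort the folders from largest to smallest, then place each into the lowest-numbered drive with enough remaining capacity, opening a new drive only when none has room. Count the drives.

Sorted descending: 31, 30, 28, 28, 26, 25, 24, 24, 23, 22, 22, 17, 12, 11, 4, 3, 3.
drive 1: place 31 GB, 1 GB left
drive 2: place 30 GB, 2 GB left
drive 3: place 28 GB, 4 GB left
drive 4: place 28 GB, 4 GB left
drive 5: place 26 GB, 6 GB left
drive 6: place 25 GB, 7 GB left
drive 7: place 24 GB, 8 GB left
drive 8: place 24 GB, 8 GB left
drive 9: place 23 GB, 9 GB left
drive 10: place 22 GB, 10 GB left
drive 11: place 22 GB, 10 GB left
drive 12: place 17 GB, 15 GB left
drive 12: place 12 GB, 3 GB left
drive 13: place 11 GB, 21 GB left
drive 3: place 4 GB, 0 GB left
drive 4: place 3 GB, 1 GB left
drive 5: place 3 GB, 3 GB left
Final drives: [31] [30] [28,4] [28,3] [26,3] [25] [24] [24] [23] [22] [22] [17,12] [11].

13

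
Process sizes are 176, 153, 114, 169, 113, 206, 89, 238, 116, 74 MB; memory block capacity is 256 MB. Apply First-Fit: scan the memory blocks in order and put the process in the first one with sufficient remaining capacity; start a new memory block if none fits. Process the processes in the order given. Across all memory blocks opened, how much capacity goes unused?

Put 176 MB in memory block 1; 80 MB remain.
Put 153 MB in memory block 2; 103 MB remain.
Put 114 MB in memory block 3; 142 MB remain.
Put 169 MB in memory block 4; 87 MB remain.
Put 113 MB in memory block 3; 29 MB remain.
Put 206 MB in memory block 5; 50 MB remain.
Put 89 MB in memory block 2; 14 MB remain.
Put 238 MB in memory block 6; 18 MB remain.
Put 116 MB in memory block 7; 140 MB remain.
Put 74 MB in memory block 1; 6 MB remain.
7 memory blocks × 256 MB = 1792 MB; used 1448 MB; unused 344 MB.

344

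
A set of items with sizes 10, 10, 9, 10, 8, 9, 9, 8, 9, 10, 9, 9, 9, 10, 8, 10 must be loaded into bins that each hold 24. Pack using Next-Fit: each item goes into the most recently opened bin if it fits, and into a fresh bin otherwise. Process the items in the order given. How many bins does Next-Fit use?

8

Put 10 in bin 1; 14 remain.
Put 10 in bin 1; 4 remain.
Put 9 in bin 2; 15 remain.
Put 10 in bin 2; 5 remain.
Put 8 in bin 3; 16 remain.
Put 9 in bin 3; 7 remain.
Put 9 in bin 4; 15 remain.
Put 8 in bin 4; 7 remain.
Put 9 in bin 5; 15 remain.
Put 10 in bin 5; 5 remain.
Put 9 in bin 6; 15 remain.
Put 9 in bin 6; 6 remain.
Put 9 in bin 7; 15 remain.
Put 10 in bin 7; 5 remain.
Put 8 in bin 8; 16 remain.
Put 10 in bin 8; 6 remain.
Final bins: [10,10] [9,10] [8,9] [9,8] [9,10] [9,9] [9,10] [8,10].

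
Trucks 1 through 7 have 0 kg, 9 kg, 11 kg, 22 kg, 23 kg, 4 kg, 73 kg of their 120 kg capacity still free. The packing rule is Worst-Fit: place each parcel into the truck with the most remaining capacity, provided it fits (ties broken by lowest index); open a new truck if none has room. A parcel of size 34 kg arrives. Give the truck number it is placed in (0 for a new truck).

Trucks with room: truck 7 (73 kg).
Most room is truck 7 with 73 kg free.

7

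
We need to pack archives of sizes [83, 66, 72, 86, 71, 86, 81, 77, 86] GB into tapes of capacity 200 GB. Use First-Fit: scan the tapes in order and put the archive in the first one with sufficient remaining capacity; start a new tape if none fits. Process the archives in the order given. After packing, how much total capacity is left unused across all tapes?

292

Put 83 GB in tape 1; 117 GB remain.
Put 66 GB in tape 1; 51 GB remain.
Put 72 GB in tape 2; 128 GB remain.
Put 86 GB in tape 2; 42 GB remain.
Put 71 GB in tape 3; 129 GB remain.
Put 86 GB in tape 3; 43 GB remain.
Put 81 GB in tape 4; 119 GB remain.
Put 77 GB in tape 4; 42 GB remain.
Put 86 GB in tape 5; 114 GB remain.
5 tapes × 200 GB = 1000 GB; used 708 GB; unused 292 GB.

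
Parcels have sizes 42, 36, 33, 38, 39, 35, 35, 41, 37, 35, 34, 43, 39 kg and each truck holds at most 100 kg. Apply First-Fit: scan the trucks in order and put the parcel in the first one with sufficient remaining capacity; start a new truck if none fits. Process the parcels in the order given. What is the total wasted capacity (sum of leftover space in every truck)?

42 kg → truck 1 (remaining 58 kg)
36 kg → truck 1 (remaining 22 kg)
33 kg → truck 2 (remaining 67 kg)
38 kg → truck 2 (remaining 29 kg)
39 kg → truck 3 (remaining 61 kg)
35 kg → truck 3 (remaining 26 kg)
35 kg → truck 4 (remaining 65 kg)
41 kg → truck 4 (remaining 24 kg)
37 kg → truck 5 (remaining 63 kg)
35 kg → truck 5 (remaining 28 kg)
34 kg → truck 6 (remaining 66 kg)
43 kg → truck 6 (remaining 23 kg)
39 kg → truck 7 (remaining 61 kg)
7 trucks × 100 kg = 700 kg; used 487 kg; unused 213 kg.

213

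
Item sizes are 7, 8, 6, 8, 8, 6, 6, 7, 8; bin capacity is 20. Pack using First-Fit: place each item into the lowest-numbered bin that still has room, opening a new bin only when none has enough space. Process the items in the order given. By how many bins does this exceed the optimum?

0

First-Fit: [7,8] [6,8,6] [8,6] [7,8] → 4 bins.
Total size 64; any packing needs at least ⌈64/20⌉ = 4 bins.
So 4 is already optimal.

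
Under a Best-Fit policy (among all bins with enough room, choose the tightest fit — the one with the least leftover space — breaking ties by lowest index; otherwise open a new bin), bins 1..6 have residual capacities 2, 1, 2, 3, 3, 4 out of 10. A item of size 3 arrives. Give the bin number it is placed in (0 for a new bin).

4

Bins with room: bin 4 (3), bin 5 (3), bin 6 (4).
Tightest fit is bin 4 with 3 free.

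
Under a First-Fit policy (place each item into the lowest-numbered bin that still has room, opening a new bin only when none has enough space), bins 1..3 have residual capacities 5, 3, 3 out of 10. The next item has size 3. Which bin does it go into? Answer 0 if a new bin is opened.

Bins with room: bin 1 (5), bin 2 (3), bin 3 (3).
The first with room is bin 1.

1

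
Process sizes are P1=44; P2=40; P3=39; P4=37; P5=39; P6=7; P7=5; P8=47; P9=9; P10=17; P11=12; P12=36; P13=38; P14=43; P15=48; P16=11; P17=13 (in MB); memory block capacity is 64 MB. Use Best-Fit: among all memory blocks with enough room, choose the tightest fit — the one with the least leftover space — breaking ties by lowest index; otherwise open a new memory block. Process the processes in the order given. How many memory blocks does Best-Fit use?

memory block 1: place P1 (44 MB), 20 MB left
memory block 2: place P2 (40 MB), 24 MB left
memory block 3: place P3 (39 MB), 25 MB left
memory block 4: place P4 (37 MB), 27 MB left
memory block 5: place P5 (39 MB), 25 MB left
memory block 1: place P6 (7 MB), 13 MB left
memory block 1: place P7 (5 MB), 8 MB left
memory block 6: place P8 (47 MB), 17 MB left
memory block 6: place P9 (9 MB), 8 MB left
memory block 2: place P10 (17 MB), 7 MB left
memory block 3: place P11 (12 MB), 13 MB left
memory block 7: place P12 (36 MB), 28 MB left
memory block 8: place P13 (38 MB), 26 MB left
memory block 9: place P14 (43 MB), 21 MB left
memory block 10: place P15 (48 MB), 16 MB left
memory block 3: place P16 (11 MB), 2 MB left
memory block 10: place P17 (13 MB), 3 MB left
Final memory blocks: [44,7,5] [40,17] [39,12,11] [37] [39] [47,9] [36] [38] [43] [48,13].

10 memory blocks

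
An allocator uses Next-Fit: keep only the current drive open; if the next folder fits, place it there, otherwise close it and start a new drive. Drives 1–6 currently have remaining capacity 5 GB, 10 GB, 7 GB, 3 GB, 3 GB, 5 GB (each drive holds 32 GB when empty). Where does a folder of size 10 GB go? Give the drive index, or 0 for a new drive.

0

Next-Fit only looks at drive 6, which has 5 GB free.
10 GB does not fit, so a new drive is opened.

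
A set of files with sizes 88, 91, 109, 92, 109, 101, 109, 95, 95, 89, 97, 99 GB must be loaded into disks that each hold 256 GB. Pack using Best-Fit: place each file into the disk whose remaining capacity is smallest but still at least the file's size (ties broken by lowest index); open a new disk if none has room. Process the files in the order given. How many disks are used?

6

88 GB → disk 1 (remaining 168 GB)
91 GB → disk 1 (remaining 77 GB)
109 GB → disk 2 (remaining 147 GB)
92 GB → disk 2 (remaining 55 GB)
109 GB → disk 3 (remaining 147 GB)
101 GB → disk 3 (remaining 46 GB)
109 GB → disk 4 (remaining 147 GB)
95 GB → disk 4 (remaining 52 GB)
95 GB → disk 5 (remaining 161 GB)
89 GB → disk 5 (remaining 72 GB)
97 GB → disk 6 (remaining 159 GB)
99 GB → disk 6 (remaining 60 GB)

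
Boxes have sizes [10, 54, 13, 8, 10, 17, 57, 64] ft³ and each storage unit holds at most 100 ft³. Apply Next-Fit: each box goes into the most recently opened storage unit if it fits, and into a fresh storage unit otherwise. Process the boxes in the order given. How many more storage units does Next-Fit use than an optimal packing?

0

Next-Fit: [10,54,13,8,10] [17,57] [64] → 3 storage units.
Total size 233 ft³; any packing needs at least ⌈233/100⌉ = 3 storage units.
So 3 is already optimal.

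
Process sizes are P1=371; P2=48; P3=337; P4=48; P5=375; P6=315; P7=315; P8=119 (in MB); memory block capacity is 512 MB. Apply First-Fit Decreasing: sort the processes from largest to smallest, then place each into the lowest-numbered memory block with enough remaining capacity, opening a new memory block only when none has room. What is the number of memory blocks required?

5

Sorted descending: 375, 371, 337, 315, 315, 119, 48, 48.
Put 375 MB in memory block 1; 137 MB remain.
Put 371 MB in memory block 2; 141 MB remain.
Put 337 MB in memory block 3; 175 MB remain.
Put 315 MB in memory block 4; 197 MB remain.
Put 315 MB in memory block 5; 197 MB remain.
Put 119 MB in memory block 1; 18 MB remain.
Put 48 MB in memory block 2; 93 MB remain.
Put 48 MB in memory block 2; 45 MB remain.
Final memory blocks: [375,119] [371,48,48] [337] [315] [315].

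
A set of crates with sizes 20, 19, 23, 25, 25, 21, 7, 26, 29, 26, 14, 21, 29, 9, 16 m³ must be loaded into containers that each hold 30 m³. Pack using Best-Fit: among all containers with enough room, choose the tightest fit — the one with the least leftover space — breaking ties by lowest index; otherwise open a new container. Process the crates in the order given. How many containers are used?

12

20 m³ → container 1 (remaining 10 m³)
19 m³ → container 2 (remaining 11 m³)
23 m³ → container 3 (remaining 7 m³)
25 m³ → container 4 (remaining 5 m³)
25 m³ → container 5 (remaining 5 m³)
21 m³ → container 6 (remaining 9 m³)
7 m³ → container 3 (remaining 0 m³)
26 m³ → container 7 (remaining 4 m³)
29 m³ → container 8 (remaining 1 m³)
26 m³ → container 9 (remaining 4 m³)
14 m³ → container 10 (remaining 16 m³)
21 m³ → container 11 (remaining 9 m³)
29 m³ → container 12 (remaining 1 m³)
9 m³ → container 6 (remaining 0 m³)
16 m³ → container 10 (remaining 0 m³)
Final containers: [20] [19] [23,7] [25] [25] [21,9] [26] [29] [26] [14,16] [21] [29].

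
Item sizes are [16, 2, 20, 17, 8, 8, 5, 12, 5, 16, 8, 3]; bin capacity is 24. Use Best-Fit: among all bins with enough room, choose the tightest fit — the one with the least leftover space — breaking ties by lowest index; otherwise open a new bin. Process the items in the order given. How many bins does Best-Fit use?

Put 16 in bin 1; 8 remain.
Put 2 in bin 1; 6 remain.
Put 20 in bin 2; 4 remain.
Put 17 in bin 3; 7 remain.
Put 8 in bin 4; 16 remain.
Put 8 in bin 4; 8 remain.
Put 5 in bin 1; 1 remain.
Put 12 in bin 5; 12 remain.
Put 5 in bin 3; 2 remain.
Put 16 in bin 6; 8 remain.
Put 8 in bin 4; 0 remain.
Put 3 in bin 2; 1 remain.
Final bins: [16,2,5] [20,3] [17,5] [8,8,8] [12] [16].

6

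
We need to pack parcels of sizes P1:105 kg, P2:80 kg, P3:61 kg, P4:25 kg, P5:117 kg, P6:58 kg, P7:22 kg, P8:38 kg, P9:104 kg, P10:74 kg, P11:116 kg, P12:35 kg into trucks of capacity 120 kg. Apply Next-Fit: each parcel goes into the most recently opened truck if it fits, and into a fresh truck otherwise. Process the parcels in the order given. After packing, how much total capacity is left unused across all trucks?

P1 (105 kg) → truck 1 (remaining 15 kg)
P2 (80 kg) → truck 2 (remaining 40 kg)
P3 (61 kg) → truck 3 (remaining 59 kg)
P4 (25 kg) → truck 3 (remaining 34 kg)
P5 (117 kg) → truck 4 (remaining 3 kg)
P6 (58 kg) → truck 5 (remaining 62 kg)
P7 (22 kg) → truck 5 (remaining 40 kg)
P8 (38 kg) → truck 5 (remaining 2 kg)
P9 (104 kg) → truck 6 (remaining 16 kg)
P10 (74 kg) → truck 7 (remaining 46 kg)
P11 (116 kg) → truck 8 (remaining 4 kg)
P12 (35 kg) → truck 9 (remaining 85 kg)
9 trucks × 120 kg = 1080 kg; used 835 kg; unused 245 kg.

245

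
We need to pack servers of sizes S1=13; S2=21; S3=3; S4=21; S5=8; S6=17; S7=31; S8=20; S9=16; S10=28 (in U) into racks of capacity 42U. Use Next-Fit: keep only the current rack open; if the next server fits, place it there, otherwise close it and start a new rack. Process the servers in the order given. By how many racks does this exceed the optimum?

Next-Fit: [13,21,3] [21,8] [17] [31] [20,16] [28] → 6 racks.
Total size 178U; any packing needs at least ⌈178/42⌉ = 5 racks.
An optimal packing achieves that bound: [31,8,3] [28,13] [21,21] [20,17] [16] → 5 racks.
Excess: 6 − 5 = 1.

1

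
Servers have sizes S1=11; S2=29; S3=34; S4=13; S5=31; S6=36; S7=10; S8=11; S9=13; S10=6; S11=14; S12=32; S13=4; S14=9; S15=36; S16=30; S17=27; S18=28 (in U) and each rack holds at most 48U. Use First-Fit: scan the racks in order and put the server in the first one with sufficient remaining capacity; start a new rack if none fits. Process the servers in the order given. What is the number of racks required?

10 racks

rack 1: place S1 (11U), 37U left
rack 1: place S2 (29U), 8U left
rack 2: place S3 (34U), 14U left
rack 2: place S4 (13U), 1U left
rack 3: place S5 (31U), 17U left
rack 4: place S6 (36U), 12U left
rack 3: place S7 (10U), 7U left
rack 4: place S8 (11U), 1U left
rack 5: place S9 (13U), 35U left
rack 1: place S10 (6U), 2U left
rack 5: place S11 (14U), 21U left
rack 6: place S12 (32U), 16U left
rack 3: place S13 (4U), 3U left
rack 5: place S14 (9U), 12U left
rack 7: place S15 (36U), 12U left
rack 8: place S16 (30U), 18U left
rack 9: place S17 (27U), 21U left
rack 10: place S18 (28U), 20U left
Final racks: [11,29,6] [34,13] [31,10,4] [36,11] [13,14,9] [32] [36] [30] [27] [28].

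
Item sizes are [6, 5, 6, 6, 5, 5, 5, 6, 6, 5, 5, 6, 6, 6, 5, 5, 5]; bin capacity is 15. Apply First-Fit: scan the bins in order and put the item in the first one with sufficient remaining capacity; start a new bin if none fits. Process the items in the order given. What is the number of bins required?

6 → bin 1 (remaining 9)
5 → bin 1 (remaining 4)
6 → bin 2 (remaining 9)
6 → bin 2 (remaining 3)
5 → bin 3 (remaining 10)
5 → bin 3 (remaining 5)
5 → bin 3 (remaining 0)
6 → bin 4 (remaining 9)
6 → bin 4 (remaining 3)
5 → bin 5 (remaining 10)
5 → bin 5 (remaining 5)
6 → bin 6 (remaining 9)
6 → bin 6 (remaining 3)
6 → bin 7 (remaining 9)
5 → bin 5 (remaining 0)
5 → bin 7 (remaining 4)
5 → bin 8 (remaining 10)
Final bins: [6,5] [6,6] [5,5,5] [6,6] [5,5,5] [6,6] [6,5] [5].

8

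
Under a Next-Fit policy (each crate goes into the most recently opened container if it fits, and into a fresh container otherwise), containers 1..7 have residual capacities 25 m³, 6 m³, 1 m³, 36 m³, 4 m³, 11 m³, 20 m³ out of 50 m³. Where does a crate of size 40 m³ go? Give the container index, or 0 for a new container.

0

Next-Fit only looks at container 7, which has 20 m³ free.
40 m³ does not fit, so a new container is opened.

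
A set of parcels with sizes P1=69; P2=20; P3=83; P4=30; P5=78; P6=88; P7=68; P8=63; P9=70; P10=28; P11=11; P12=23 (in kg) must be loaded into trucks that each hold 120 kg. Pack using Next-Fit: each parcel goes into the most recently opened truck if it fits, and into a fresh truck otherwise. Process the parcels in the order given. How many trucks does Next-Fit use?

8

truck 1: place P1 (69 kg), 51 kg left
truck 1: place P2 (20 kg), 31 kg left
truck 2: place P3 (83 kg), 37 kg left
truck 2: place P4 (30 kg), 7 kg left
truck 3: place P5 (78 kg), 42 kg left
truck 4: place P6 (88 kg), 32 kg left
truck 5: place P7 (68 kg), 52 kg left
truck 6: place P8 (63 kg), 57 kg left
truck 7: place P9 (70 kg), 50 kg left
truck 7: place P10 (28 kg), 22 kg left
truck 7: place P11 (11 kg), 11 kg left
truck 8: place P12 (23 kg), 97 kg left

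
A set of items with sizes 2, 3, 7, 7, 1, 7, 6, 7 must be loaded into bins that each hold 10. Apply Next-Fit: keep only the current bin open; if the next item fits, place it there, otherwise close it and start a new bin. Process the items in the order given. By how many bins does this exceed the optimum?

1

Next-Fit: [2,3] [7] [7,1] [7] [6] [7] → 6 bins.
5 items exceed 5 (half the capacity), and no two of those can share a bin, so at least 5 bins are needed.
An optimal packing achieves that bound: [7,3] [7,2,1] [7] [7] [6] → 5 bins.
Excess: 6 − 5 = 1.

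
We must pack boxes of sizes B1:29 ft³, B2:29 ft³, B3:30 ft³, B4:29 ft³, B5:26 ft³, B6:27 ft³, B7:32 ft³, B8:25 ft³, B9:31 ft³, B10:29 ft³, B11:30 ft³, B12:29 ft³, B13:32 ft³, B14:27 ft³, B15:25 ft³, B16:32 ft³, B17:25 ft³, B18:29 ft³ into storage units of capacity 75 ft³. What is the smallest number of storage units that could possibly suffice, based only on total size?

7

Total size = 29 + 29 + 30 + 29 + 26 + 27 + 32 + 25 + 31 + 29 + 30 + 29 + 32 + 27 + 25 + 32 + 25 + 29 = 516 ft³.
⌈516 / 75⌉ = 7.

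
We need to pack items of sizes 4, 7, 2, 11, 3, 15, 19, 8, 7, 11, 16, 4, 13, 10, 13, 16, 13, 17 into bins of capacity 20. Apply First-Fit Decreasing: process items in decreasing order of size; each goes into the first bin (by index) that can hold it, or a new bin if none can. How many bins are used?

11

Sorted descending: 19, 17, 16, 16, 15, 13, 13, 13, 11, 11, 10, 8, 7, 7, 4, 4, 3, 2.
Put 19 in bin 1; 1 remain.
Put 17 in bin 2; 3 remain.
Put 16 in bin 3; 4 remain.
Put 16 in bin 4; 4 remain.
Put 15 in bin 5; 5 remain.
Put 13 in bin 6; 7 remain.
Put 13 in bin 7; 7 remain.
Put 13 in bin 8; 7 remain.
Put 11 in bin 9; 9 remain.
Put 11 in bin 10; 9 remain.
Put 10 in bin 11; 10 remain.
Put 8 in bin 9; 1 remain.
Put 7 in bin 6; 0 remain.
Put 7 in bin 7; 0 remain.
Put 4 in bin 3; 0 remain.
Put 4 in bin 4; 0 remain.
Put 3 in bin 2; 0 remain.
Put 2 in bin 5; 3 remain.
Final bins: [19] [17,3] [16,4] [16,4] [15,2] [13,7] [13,7] [13] [11,8] [11] [10].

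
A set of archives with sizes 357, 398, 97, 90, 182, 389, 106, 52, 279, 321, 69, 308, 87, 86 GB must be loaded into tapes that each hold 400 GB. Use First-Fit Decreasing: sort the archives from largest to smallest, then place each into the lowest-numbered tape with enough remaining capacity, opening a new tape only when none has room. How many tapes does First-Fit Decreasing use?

8

Sorted descending: 398, 389, 357, 321, 308, 279, 182, 106, 97, 90, 87, 86, 69, 52.
Put 398 GB in tape 1; 2 GB remain.
Put 389 GB in tape 2; 11 GB remain.
Put 357 GB in tape 3; 43 GB remain.
Put 321 GB in tape 4; 79 GB remain.
Put 308 GB in tape 5; 92 GB remain.
Put 279 GB in tape 6; 121 GB remain.
Put 182 GB in tape 7; 218 GB remain.
Put 106 GB in tape 6; 15 GB remain.
Put 97 GB in tape 7; 121 GB remain.
Put 90 GB in tape 5; 2 GB remain.
Put 87 GB in tape 7; 34 GB remain.
Put 86 GB in tape 8; 314 GB remain.
Put 69 GB in tape 4; 10 GB remain.
Put 52 GB in tape 8; 262 GB remain.
Final tapes: [398] [389] [357] [321,69] [308,90] [279,106] [182,97,87] [86,52].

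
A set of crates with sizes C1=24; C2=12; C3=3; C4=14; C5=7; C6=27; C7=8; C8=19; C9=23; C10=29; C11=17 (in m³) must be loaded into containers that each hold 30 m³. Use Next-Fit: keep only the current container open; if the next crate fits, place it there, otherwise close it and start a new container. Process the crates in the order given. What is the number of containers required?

8

container 1: place C1 (24 m³), 6 m³ left
container 2: place C2 (12 m³), 18 m³ left
container 2: place C3 (3 m³), 15 m³ left
container 2: place C4 (14 m³), 1 m³ left
container 3: place C5 (7 m³), 23 m³ left
container 4: place C6 (27 m³), 3 m³ left
container 5: place C7 (8 m³), 22 m³ left
container 5: place C8 (19 m³), 3 m³ left
container 6: place C9 (23 m³), 7 m³ left
container 7: place C10 (29 m³), 1 m³ left
container 8: place C11 (17 m³), 13 m³ left
Final containers: [24] [12,3,14] [7] [27] [8,19] [23] [29] [17].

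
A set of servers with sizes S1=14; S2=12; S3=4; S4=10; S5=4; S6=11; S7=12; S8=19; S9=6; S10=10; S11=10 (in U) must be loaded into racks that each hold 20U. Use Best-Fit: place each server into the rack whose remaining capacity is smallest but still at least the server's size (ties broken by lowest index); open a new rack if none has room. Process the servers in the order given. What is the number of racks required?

Put S1 (14U) in rack 1; 6U remain.
Put S2 (12U) in rack 2; 8U remain.
Put S3 (4U) in rack 1; 2U remain.
Put S4 (10U) in rack 3; 10U remain.
Put S5 (4U) in rack 2; 4U remain.
Put S6 (11U) in rack 4; 9U remain.
Put S7 (12U) in rack 5; 8U remain.
Put S8 (19U) in rack 6; 1U remain.
Put S9 (6U) in rack 5; 2U remain.
Put S10 (10U) in rack 3; 0U remain.
Put S11 (10U) in rack 7; 10U remain.

7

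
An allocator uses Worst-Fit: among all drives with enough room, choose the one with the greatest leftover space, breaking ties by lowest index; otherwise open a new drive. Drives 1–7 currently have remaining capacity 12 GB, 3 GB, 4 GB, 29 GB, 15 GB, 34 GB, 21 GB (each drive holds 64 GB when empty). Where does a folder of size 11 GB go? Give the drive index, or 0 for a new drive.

Drives with room: drive 1 (12 GB), drive 4 (29 GB), drive 5 (15 GB), drive 6 (34 GB), drive 7 (21 GB).
Most room is drive 6 with 34 GB free.

6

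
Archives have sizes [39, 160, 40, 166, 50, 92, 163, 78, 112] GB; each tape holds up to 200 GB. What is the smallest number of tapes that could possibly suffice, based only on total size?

5

Total size = 39 + 160 + 40 + 166 + 50 + 92 + 163 + 78 + 112 = 900 GB.
⌈900 / 200⌉ = 5.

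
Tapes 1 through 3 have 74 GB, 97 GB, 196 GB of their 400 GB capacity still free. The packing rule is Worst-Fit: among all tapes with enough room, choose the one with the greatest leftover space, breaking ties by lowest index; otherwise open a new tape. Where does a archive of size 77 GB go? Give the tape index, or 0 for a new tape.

Tapes with room: tape 2 (97 GB), tape 3 (196 GB).
Most room is tape 3 with 196 GB free.

3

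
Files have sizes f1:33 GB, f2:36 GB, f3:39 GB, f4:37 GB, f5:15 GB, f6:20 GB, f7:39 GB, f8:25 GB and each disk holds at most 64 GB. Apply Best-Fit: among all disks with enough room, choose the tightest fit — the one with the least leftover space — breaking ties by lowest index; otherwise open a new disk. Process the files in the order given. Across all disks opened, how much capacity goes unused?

76

Put f1 (33 GB) in disk 1; 31 GB remain.
Put f2 (36 GB) in disk 2; 28 GB remain.
Put f3 (39 GB) in disk 3; 25 GB remain.
Put f4 (37 GB) in disk 4; 27 GB remain.
Put f5 (15 GB) in disk 3; 10 GB remain.
Put f6 (20 GB) in disk 4; 7 GB remain.
Put f7 (39 GB) in disk 5; 25 GB remain.
Put f8 (25 GB) in disk 5; 0 GB remain.
5 disks × 64 GB = 320 GB; used 244 GB; unused 76 GB.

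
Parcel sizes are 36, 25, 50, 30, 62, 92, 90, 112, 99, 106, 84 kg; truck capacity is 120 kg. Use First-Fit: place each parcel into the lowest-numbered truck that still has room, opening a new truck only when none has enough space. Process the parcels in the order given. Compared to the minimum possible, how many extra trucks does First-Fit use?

1

First-Fit: [36,25,50] [30,62] [92] [90] [112] [99] [106] [84] → 8 trucks.
Total size 786 kg; any packing needs at least ⌈786/120⌉ = 7 trucks.
An optimal packing achieves that bound: [112] [106] [99] [92,25] [90,30] [84,36] [62,50] → 7 trucks.
Excess: 8 − 7 = 1.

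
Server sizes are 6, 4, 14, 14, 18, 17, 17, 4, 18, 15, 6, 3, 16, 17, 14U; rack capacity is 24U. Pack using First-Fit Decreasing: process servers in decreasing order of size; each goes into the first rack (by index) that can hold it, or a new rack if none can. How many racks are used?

10

Sorted descending: 18, 18, 17, 17, 17, 16, 15, 14, 14, 14, 6, 6, 4, 4, 3.
rack 1: place 18U, 6U left
rack 2: place 18U, 6U left
rack 3: place 17U, 7U left
rack 4: place 17U, 7U left
rack 5: place 17U, 7U left
rack 6: place 16U, 8U left
rack 7: place 15U, 9U left
rack 8: place 14U, 10U left
rack 9: place 14U, 10U left
rack 10: place 14U, 10U left
rack 1: place 6U, 0U left
rack 2: place 6U, 0U left
rack 3: place 4U, 3U left
rack 4: place 4U, 3U left
rack 3: place 3U, 0U left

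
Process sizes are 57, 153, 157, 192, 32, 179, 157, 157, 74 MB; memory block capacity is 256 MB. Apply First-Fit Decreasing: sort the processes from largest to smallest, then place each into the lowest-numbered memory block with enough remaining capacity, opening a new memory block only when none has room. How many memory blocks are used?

6 memory blocks

Sorted descending: 192, 179, 157, 157, 157, 153, 74, 57, 32.
memory block 1: place 192 MB, 64 MB left
memory block 2: place 179 MB, 77 MB left
memory block 3: place 157 MB, 99 MB left
memory block 4: place 157 MB, 99 MB left
memory block 5: place 157 MB, 99 MB left
memory block 6: place 153 MB, 103 MB left
memory block 2: place 74 MB, 3 MB left
memory block 1: place 57 MB, 7 MB left
memory block 3: place 32 MB, 67 MB left
Final memory blocks: [192,57] [179,74] [157,32] [157] [157] [153].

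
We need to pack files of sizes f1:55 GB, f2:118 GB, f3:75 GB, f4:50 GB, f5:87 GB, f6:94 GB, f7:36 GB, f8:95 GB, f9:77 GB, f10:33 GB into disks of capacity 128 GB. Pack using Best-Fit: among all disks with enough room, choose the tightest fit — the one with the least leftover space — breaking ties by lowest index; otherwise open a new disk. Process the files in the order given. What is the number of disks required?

7

f1 (55 GB) → disk 1 (remaining 73 GB)
f2 (118 GB) → disk 2 (remaining 10 GB)
f3 (75 GB) → disk 3 (remaining 53 GB)
f4 (50 GB) → disk 3 (remaining 3 GB)
f5 (87 GB) → disk 4 (remaining 41 GB)
f6 (94 GB) → disk 5 (remaining 34 GB)
f7 (36 GB) → disk 4 (remaining 5 GB)
f8 (95 GB) → disk 6 (remaining 33 GB)
f9 (77 GB) → disk 7 (remaining 51 GB)
f10 (33 GB) → disk 6 (remaining 0 GB)
Final disks: [55] [118] [75,50] [87,36] [94] [95,33] [77].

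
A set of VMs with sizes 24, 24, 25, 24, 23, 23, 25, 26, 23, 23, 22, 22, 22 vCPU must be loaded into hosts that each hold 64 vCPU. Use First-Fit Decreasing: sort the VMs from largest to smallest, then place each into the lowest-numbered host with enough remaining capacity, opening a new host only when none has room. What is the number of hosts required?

Sorted descending: 26, 25, 25, 24, 24, 24, 23, 23, 23, 23, 22, 22, 22.
host 1: place 26 vCPU, 38 vCPU left
host 1: place 25 vCPU, 13 vCPU left
host 2: place 25 vCPU, 39 vCPU left
host 2: place 24 vCPU, 15 vCPU left
host 3: place 24 vCPU, 40 vCPU left
host 3: place 24 vCPU, 16 vCPU left
host 4: place 23 vCPU, 41 vCPU left
host 4: place 23 vCPU, 18 vCPU left
host 5: place 23 vCPU, 41 vCPU left
host 5: place 23 vCPU, 18 vCPU left
host 6: place 22 vCPU, 42 vCPU left
host 6: place 22 vCPU, 20 vCPU left
host 7: place 22 vCPU, 42 vCPU left

7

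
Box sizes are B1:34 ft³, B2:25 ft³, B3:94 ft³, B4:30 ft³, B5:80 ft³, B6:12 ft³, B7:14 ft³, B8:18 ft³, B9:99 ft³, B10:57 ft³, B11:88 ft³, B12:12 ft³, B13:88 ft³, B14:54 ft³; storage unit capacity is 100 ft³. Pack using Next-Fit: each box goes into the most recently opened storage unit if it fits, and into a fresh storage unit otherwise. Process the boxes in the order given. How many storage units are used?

10

storage unit 1: place B1 (34 ft³), 66 ft³ left
storage unit 1: place B2 (25 ft³), 41 ft³ left
storage unit 2: place B3 (94 ft³), 6 ft³ left
storage unit 3: place B4 (30 ft³), 70 ft³ left
storage unit 4: place B5 (80 ft³), 20 ft³ left
storage unit 4: place B6 (12 ft³), 8 ft³ left
storage unit 5: place B7 (14 ft³), 86 ft³ left
storage unit 5: place B8 (18 ft³), 68 ft³ left
storage unit 6: place B9 (99 ft³), 1 ft³ left
storage unit 7: place B10 (57 ft³), 43 ft³ left
storage unit 8: place B11 (88 ft³), 12 ft³ left
storage unit 8: place B12 (12 ft³), 0 ft³ left
storage unit 9: place B13 (88 ft³), 12 ft³ left
storage unit 10: place B14 (54 ft³), 46 ft³ left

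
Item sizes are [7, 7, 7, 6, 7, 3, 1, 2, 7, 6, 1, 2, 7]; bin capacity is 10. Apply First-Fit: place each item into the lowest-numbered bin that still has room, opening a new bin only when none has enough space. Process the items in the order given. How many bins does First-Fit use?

7 → bin 1 (remaining 3)
7 → bin 2 (remaining 3)
7 → bin 3 (remaining 3)
6 → bin 4 (remaining 4)
7 → bin 5 (remaining 3)
3 → bin 1 (remaining 0)
1 → bin 2 (remaining 2)
2 → bin 2 (remaining 0)
7 → bin 6 (remaining 3)
6 → bin 7 (remaining 4)
1 → bin 3 (remaining 2)
2 → bin 3 (remaining 0)
7 → bin 8 (remaining 3)

8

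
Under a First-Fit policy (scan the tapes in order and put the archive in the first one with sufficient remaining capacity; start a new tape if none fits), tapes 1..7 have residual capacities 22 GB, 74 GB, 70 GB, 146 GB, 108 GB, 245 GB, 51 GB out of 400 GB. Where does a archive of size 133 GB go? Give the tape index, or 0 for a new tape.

4

Tapes with room: tape 4 (146 GB), tape 6 (245 GB).
The first with room is tape 4.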